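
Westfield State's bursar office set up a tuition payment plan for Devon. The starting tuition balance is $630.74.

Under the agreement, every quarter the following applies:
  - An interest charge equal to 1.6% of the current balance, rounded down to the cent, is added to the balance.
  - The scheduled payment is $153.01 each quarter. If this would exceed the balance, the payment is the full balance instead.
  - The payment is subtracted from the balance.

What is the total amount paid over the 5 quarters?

$657.95

Quarter 1: $630.74 +$10.09 interest = $640.83; pay $153.01 → $487.82
Quarter 2: $487.82 +$7.80 interest = $495.62; pay $153.01 → $342.61
Quarter 3: $342.61 +$5.48 interest = $348.09; pay $153.01 → $195.08
Quarter 4: $195.08 +$3.12 interest = $198.20; pay $153.01 → $45.19
Quarter 5: $45.19 +$0.72 interest = $45.91; pay $45.91 → $0.00
Total paid: $657.95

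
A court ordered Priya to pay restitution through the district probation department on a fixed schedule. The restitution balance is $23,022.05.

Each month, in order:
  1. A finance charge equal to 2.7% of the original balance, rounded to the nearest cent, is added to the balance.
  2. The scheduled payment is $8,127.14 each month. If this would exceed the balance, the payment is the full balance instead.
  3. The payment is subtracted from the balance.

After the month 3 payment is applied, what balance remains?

$505.43

Month 1: $23,022.05 +$621.60 interest = $23,643.65; pay $8,127.14 → $15,516.51
Month 2: $15,516.51 +$621.60 interest = $16,138.11; pay $8,127.14 → $8,010.97
Month 3: $8,010.97 +$621.60 interest = $8,632.57; pay $8,127.14 → $505.43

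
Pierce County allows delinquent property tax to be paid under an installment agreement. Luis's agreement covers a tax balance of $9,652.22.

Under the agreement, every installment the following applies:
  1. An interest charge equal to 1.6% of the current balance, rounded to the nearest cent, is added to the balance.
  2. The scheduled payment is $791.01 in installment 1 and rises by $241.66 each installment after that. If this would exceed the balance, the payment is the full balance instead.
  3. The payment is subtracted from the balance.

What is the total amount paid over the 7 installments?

Installment 1: $9,652.22 +$154.44 interest = $9,806.66; pay $791.01 → $9,015.65
Installment 2: $9,015.65 +$144.25 interest = $9,159.90; pay $1,032.67 → $8,127.23
Installment 3: $8,127.23 +$130.04 interest = $8,257.27; pay $1,274.33 → $6,982.94
Installment 4: $6,982.94 +$111.73 interest = $7,094.67; pay $1,515.99 → $5,578.68
Installment 5: $5,578.68 +$89.26 interest = $5,667.94; pay $1,757.65 → $3,910.29
Installment 6: $3,910.29 +$62.56 interest = $3,972.85; pay $1,999.31 → $1,973.54
Installment 7: $1,973.54 +$31.58 interest = $2,005.12; pay $2,005.12 → $0.00
Total paid: $10,376.08

$10,376.08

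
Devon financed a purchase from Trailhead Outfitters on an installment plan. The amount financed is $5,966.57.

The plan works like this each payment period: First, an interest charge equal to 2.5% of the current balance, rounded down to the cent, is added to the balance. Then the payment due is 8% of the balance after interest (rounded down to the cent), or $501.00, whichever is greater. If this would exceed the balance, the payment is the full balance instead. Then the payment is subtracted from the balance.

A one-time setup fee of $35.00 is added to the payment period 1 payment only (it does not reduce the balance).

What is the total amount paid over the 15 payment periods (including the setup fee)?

$7,207.37

Payment period 1: $5,966.57 +$149.16 interest = $6,115.73; pay $501.00 (+ $35.00 fee) → $5,614.73
Payment period 2: $5,614.73 +$140.36 interest = $5,755.09; pay $501.00 → $5,254.09
Payment period 3: $5,254.09 +$131.35 interest = $5,385.44; pay $501.00 → $4,884.44
Payment period 4: $4,884.44 +$122.11 interest = $5,006.55; pay $501.00 → $4,505.55
Payment period 5: $4,505.55 +$112.63 interest = $4,618.18; pay $501.00 → $4,117.18
Payment period 6: $4,117.18 +$102.92 interest = $4,220.10; pay $501.00 → $3,719.10
Payment period 7: $3,719.10 +$92.97 interest = $3,812.07; pay $501.00 → $3,311.07
Payment period 8: $3,311.07 +$82.77 interest = $3,393.84; pay $501.00 → $2,892.84
Payment period 9: $2,892.84 +$72.32 interest = $2,965.16; pay $501.00 → $2,464.16
Payment period 10: $2,464.16 +$61.60 interest = $2,525.76; pay $501.00 → $2,024.76
Payment period 11: $2,024.76 +$50.61 interest = $2,075.37; pay $501.00 → $1,574.37
Payment period 12: $1,574.37 +$39.35 interest = $1,613.72; pay $501.00 → $1,112.72
Payment period 13: $1,112.72 +$27.81 interest = $1,140.53; pay $501.00 → $639.53
Payment period 14: $639.53 +$15.98 interest = $655.51; pay $501.00 → $154.51
Payment period 15: $154.51 +$3.86 interest = $158.37; pay $158.37 → $0.00
Total paid: $7,207.37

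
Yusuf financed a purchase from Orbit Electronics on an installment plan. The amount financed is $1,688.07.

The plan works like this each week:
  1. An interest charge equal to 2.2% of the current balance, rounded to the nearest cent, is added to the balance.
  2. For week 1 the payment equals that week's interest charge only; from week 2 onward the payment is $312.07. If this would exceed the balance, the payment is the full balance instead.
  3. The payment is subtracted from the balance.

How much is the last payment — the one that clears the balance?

$257.11

Week 1: $1,688.07 +$37.14 interest = $1,725.21; pay $37.14 → $1,688.07
Week 2: $1,688.07 +$37.14 interest = $1,725.21; pay $312.07 → $1,413.14
Week 3: $1,413.14 +$31.09 interest = $1,444.23; pay $312.07 → $1,132.16
Week 4: $1,132.16 +$24.91 interest = $1,157.07; pay $312.07 → $845.00
Week 5: $845.00 +$18.59 interest = $863.59; pay $312.07 → $551.52
Week 6: $551.52 +$12.13 interest = $563.65; pay $312.07 → $251.58
Week 7: $251.58 +$5.53 interest = $257.11; pay $257.11 → $0.00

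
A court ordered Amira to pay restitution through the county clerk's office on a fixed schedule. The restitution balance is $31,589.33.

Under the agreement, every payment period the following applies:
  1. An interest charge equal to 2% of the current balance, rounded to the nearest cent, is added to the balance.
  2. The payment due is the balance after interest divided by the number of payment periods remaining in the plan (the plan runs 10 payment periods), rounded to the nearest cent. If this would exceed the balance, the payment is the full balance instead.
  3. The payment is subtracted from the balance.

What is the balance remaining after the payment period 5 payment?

Payment period 1: opening $31,589.33; interest $631.79 → $32,221.12; payment $3,222.11; balance $28,999.01
Payment period 2: opening $28,999.01; interest $579.98 → $29,578.99; payment $3,286.55; balance $26,292.44
Payment period 3: opening $26,292.44; interest $525.85 → $26,818.29; payment $3,352.29; balance $23,466.00
Payment period 4: opening $23,466.00; interest $469.32 → $23,935.32; payment $3,419.33; balance $20,515.99
Payment period 5: opening $20,515.99; interest $410.32 → $20,926.31; payment $3,487.72; balance $17,438.59

$17,438.59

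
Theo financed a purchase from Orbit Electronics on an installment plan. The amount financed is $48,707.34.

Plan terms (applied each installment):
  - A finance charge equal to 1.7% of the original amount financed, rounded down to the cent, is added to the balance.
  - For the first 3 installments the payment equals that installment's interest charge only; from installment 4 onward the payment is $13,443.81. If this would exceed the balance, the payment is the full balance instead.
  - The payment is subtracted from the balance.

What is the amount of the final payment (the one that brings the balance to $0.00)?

Installment 1: opening $48,707.34; interest $828.02 → $49,535.36; payment $828.02; balance $48,707.34
Installment 2: opening $48,707.34; interest $828.02 → $49,535.36; payment $828.02; balance $48,707.34
Installment 3: opening $48,707.34; interest $828.02 → $49,535.36; payment $828.02; balance $48,707.34
Installment 4: opening $48,707.34; interest $828.02 → $49,535.36; payment $13,443.81; balance $36,091.55
Installment 5: opening $36,091.55; interest $828.02 → $36,919.57; payment $13,443.81; balance $23,475.76
Installment 6: opening $23,475.76; interest $828.02 → $24,303.78; payment $13,443.81; balance $10,859.97
Installment 7: opening $10,859.97; interest $828.02 → $11,687.99; payment $11,687.99; balance $0.00

$11,687.99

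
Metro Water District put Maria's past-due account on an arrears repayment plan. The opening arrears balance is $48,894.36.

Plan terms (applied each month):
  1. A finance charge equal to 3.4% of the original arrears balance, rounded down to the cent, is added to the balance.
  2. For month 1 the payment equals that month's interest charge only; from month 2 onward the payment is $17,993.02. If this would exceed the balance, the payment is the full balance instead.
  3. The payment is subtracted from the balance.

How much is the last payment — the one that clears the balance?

$17,895.52

Month 1: $48,894.36 +$1,662.40 interest = $50,556.76; pay $1,662.40 → $48,894.36
Month 2: $48,894.36 +$1,662.40 interest = $50,556.76; pay $17,993.02 → $32,563.74
Month 3: $32,563.74 +$1,662.40 interest = $34,226.14; pay $17,993.02 → $16,233.12
Month 4: $16,233.12 +$1,662.40 interest = $17,895.52; pay $17,895.52 → $0.00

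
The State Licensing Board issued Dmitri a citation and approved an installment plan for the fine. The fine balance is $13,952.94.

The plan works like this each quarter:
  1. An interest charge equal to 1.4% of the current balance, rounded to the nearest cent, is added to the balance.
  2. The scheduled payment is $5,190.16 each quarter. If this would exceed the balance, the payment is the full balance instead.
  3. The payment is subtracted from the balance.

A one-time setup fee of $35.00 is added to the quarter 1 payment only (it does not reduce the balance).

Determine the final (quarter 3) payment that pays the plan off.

$3,947.88

Quarter 1: opening $13,952.94; interest $195.34 → $14,148.28; payment $5,190.16 (+ $35.00 fee); balance $8,958.12
Quarter 2: opening $8,958.12; interest $125.41 → $9,083.53; payment $5,190.16; balance $3,893.37
Quarter 3: opening $3,893.37; interest $54.51 → $3,947.88; payment $3,947.88; balance $0.00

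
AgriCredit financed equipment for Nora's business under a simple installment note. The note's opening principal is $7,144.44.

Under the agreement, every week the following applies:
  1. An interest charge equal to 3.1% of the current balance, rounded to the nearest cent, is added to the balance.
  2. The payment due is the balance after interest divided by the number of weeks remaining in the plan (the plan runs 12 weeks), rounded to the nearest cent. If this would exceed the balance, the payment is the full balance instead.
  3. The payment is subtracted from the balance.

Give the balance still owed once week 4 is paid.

$5,381.61

Week 1: opening $7,144.44; interest $221.48 → $7,365.92; payment $613.83; balance $6,752.09
Week 2: opening $6,752.09; interest $209.31 → $6,961.40; payment $632.85; balance $6,328.55
Week 3: opening $6,328.55; interest $196.19 → $6,524.74; payment $652.47; balance $5,872.27
Week 4: opening $5,872.27; interest $182.04 → $6,054.31; payment $672.70; balance $5,381.61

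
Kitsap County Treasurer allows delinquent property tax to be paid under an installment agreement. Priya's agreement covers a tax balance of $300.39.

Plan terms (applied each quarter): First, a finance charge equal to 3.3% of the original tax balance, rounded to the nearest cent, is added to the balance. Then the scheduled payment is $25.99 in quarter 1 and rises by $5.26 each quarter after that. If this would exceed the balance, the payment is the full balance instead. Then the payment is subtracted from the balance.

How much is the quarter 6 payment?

$52.29

# | Opening | Interest | Payment | End bal
1 | $300.39 | $9.91 | $25.99 | $284.31
2 | $284.31 | $9.91 | $31.25 | $262.97
3 | $262.97 | $9.91 | $36.51 | $236.37
4 | $236.37 | $9.91 | $41.77 | $204.51
5 | $204.51 | $9.91 | $47.03 | $167.39
6 | $167.39 | $9.91 | $52.29 | $125.01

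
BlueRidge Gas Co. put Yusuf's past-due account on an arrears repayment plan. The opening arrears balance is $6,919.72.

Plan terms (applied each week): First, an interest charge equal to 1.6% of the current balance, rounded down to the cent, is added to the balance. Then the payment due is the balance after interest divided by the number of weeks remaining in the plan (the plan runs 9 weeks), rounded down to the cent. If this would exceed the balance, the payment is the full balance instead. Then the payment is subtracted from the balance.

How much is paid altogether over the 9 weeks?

# | Opening | Interest | Payment | End bal
1 | $6,919.72 | $110.71 | $781.15 | $6,249.28
2 | $6,249.28 | $99.98 | $793.65 | $5,555.61
3 | $5,555.61 | $88.88 | $806.35 | $4,838.14
4 | $4,838.14 | $77.41 | $819.25 | $4,096.30
5 | $4,096.30 | $65.54 | $832.36 | $3,329.48
6 | $3,329.48 | $53.27 | $845.68 | $2,537.07
7 | $2,537.07 | $40.59 | $859.22 | $1,718.44
8 | $1,718.44 | $27.49 | $872.96 | $872.97
9 | $872.97 | $13.96 | $886.93 | $0.00
Total paid: $7,497.55

$7,497.55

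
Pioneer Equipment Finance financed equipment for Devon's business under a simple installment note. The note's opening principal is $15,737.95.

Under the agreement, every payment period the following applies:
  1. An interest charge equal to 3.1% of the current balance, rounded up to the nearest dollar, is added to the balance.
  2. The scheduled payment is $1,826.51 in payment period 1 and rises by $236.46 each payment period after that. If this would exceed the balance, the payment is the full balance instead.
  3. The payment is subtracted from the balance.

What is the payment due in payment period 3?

# | Opening | Interest | Payment | End bal
1 | $15,737.95 | $488.00 | $1,826.51 | $14,399.44
2 | $14,399.44 | $447.00 | $2,062.97 | $12,783.47
3 | $12,783.47 | $397.00 | $2,299.43 | $10,881.04

$2,299.43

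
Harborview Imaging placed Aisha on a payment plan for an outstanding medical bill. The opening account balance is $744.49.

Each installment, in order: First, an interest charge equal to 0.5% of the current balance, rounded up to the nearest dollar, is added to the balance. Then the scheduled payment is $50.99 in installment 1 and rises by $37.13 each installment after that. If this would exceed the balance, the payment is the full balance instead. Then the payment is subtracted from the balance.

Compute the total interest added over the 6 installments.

$18.00

Installment 1: opening $744.49; interest $4.00 → $748.49; payment $50.99; balance $697.50
Installment 2: opening $697.50; interest $4.00 → $701.50; payment $88.12; balance $613.38
Installment 3: opening $613.38; interest $4.00 → $617.38; payment $125.25; balance $492.13
Installment 4: opening $492.13; interest $3.00 → $495.13; payment $162.38; balance $332.75
Installment 5: opening $332.75; interest $2.00 → $334.75; payment $199.51; balance $135.24
Installment 6: opening $135.24; interest $1.00 → $136.24; payment $136.24; balance $0.00
Total interest: $4.00 + $4.00 + $4.00 + $3.00 + $2.00 + $1.00 = $18.00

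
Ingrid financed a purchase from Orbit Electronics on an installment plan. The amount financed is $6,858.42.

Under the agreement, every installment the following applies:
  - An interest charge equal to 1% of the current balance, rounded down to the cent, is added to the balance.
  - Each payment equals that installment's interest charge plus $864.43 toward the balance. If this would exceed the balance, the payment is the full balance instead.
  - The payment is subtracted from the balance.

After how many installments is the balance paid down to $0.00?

8

Installment 1: $6,858.42 +$68.58 interest = $6,927.00; pay $933.01 → $5,993.99
Installment 2: $5,993.99 +$59.93 interest = $6,053.92; pay $924.36 → $5,129.56
Installment 3: $5,129.56 +$51.29 interest = $5,180.85; pay $915.72 → $4,265.13
Installment 4: $4,265.13 +$42.65 interest = $4,307.78; pay $907.08 → $3,400.70
Installment 5: $3,400.70 +$34.00 interest = $3,434.70; pay $898.43 → $2,536.27
Installment 6: $2,536.27 +$25.36 interest = $2,561.63; pay $889.79 → $1,671.84
Installment 7: $1,671.84 +$16.71 interest = $1,688.55; pay $881.14 → $807.41
Installment 8: $807.41 +$8.07 interest = $815.48; pay $815.48 → $0.00
Balance reaches $0.00 in installment 8.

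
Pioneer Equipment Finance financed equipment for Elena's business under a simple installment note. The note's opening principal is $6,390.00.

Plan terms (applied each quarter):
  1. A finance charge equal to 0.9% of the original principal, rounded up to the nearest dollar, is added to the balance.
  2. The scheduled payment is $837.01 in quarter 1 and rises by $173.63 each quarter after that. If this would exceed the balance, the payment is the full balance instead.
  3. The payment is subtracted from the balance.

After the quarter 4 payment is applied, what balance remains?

$2,232.18

# | Opening | Interest | Payment | End bal
1 | $6,390.00 | $58.00 | $837.01 | $5,610.99
2 | $5,610.99 | $58.00 | $1,010.64 | $4,658.35
3 | $4,658.35 | $58.00 | $1,184.27 | $3,532.08
4 | $3,532.08 | $58.00 | $1,357.90 | $2,232.18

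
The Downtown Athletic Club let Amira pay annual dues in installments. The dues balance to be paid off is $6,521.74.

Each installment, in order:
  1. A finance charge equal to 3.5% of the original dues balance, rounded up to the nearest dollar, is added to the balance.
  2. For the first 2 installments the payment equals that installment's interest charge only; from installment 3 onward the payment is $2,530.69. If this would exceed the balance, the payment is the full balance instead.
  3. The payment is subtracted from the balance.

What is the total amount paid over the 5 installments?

Installment 1: $6,521.74 +$229.00 interest = $6,750.74; pay $229.00 → $6,521.74
Installment 2: $6,521.74 +$229.00 interest = $6,750.74; pay $229.00 → $6,521.74
Installment 3: $6,521.74 +$229.00 interest = $6,750.74; pay $2,530.69 → $4,220.05
Installment 4: $4,220.05 +$229.00 interest = $4,449.05; pay $2,530.69 → $1,918.36
Installment 5: $1,918.36 +$229.00 interest = $2,147.36; pay $2,147.36 → $0.00
Total paid: $7,666.74

$7,666.74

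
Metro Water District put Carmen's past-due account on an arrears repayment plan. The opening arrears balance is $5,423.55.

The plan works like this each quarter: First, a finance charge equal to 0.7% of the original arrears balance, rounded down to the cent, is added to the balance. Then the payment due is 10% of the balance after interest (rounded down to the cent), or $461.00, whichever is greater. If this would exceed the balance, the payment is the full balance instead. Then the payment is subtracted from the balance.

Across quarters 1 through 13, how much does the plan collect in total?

# | Opening | Interest | Payment | End bal
1 | $5,423.55 | $37.96 | $546.15 | $4,915.36
2 | $4,915.36 | $37.96 | $495.33 | $4,457.99
3 | $4,457.99 | $37.96 | $461.00 | $4,034.95
4 | $4,034.95 | $37.96 | $461.00 | $3,611.91
5 | $3,611.91 | $37.96 | $461.00 | $3,188.87
6 | $3,188.87 | $37.96 | $461.00 | $2,765.83
7 | $2,765.83 | $37.96 | $461.00 | $2,342.79
8 | $2,342.79 | $37.96 | $461.00 | $1,919.75
9 | $1,919.75 | $37.96 | $461.00 | $1,496.71
10 | $1,496.71 | $37.96 | $461.00 | $1,073.67
11 | $1,073.67 | $37.96 | $461.00 | $650.63
12 | $650.63 | $37.96 | $461.00 | $227.59
13 | $227.59 | $37.96 | $265.55 | $0.00
Total paid: $5,917.03

$5,917.03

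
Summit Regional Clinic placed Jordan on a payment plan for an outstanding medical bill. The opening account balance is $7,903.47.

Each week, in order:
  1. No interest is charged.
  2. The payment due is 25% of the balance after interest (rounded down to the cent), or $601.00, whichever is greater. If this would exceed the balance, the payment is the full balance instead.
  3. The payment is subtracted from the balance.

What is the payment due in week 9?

Week 1: $7,903.47 − $1,975.86 → $5,927.61
Week 2: $5,927.61 − $1,481.90 → $4,445.71
Week 3: $4,445.71 − $1,111.42 → $3,334.29
Week 4: $3,334.29 − $833.57 → $2,500.72
Week 5: $2,500.72 − $625.18 → $1,875.54
Week 6: $1,875.54 − $601.00 → $1,274.54
Week 7: $1,274.54 − $601.00 → $673.54
Week 8: $673.54 − $601.00 → $72.54
Week 9: $72.54 − $72.54 → $0.00

$72.54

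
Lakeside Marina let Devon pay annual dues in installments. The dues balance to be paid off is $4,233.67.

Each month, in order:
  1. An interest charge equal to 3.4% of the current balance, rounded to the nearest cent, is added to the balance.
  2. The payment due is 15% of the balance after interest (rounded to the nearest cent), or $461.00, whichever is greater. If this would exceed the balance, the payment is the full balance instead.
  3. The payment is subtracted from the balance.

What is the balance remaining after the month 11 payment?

Month 1: $4,233.67 +$143.94 interest = $4,377.61; pay $656.64 → $3,720.97
Month 2: $3,720.97 +$126.51 interest = $3,847.48; pay $577.12 → $3,270.36
Month 3: $3,270.36 +$111.19 interest = $3,381.55; pay $507.23 → $2,874.32
Month 4: $2,874.32 +$97.73 interest = $2,972.05; pay $461.00 → $2,511.05
Month 5: $2,511.05 +$85.38 interest = $2,596.43; pay $461.00 → $2,135.43
Month 6: $2,135.43 +$72.60 interest = $2,208.03; pay $461.00 → $1,747.03
Month 7: $1,747.03 +$59.40 interest = $1,806.43; pay $461.00 → $1,345.43
Month 8: $1,345.43 +$45.74 interest = $1,391.17; pay $461.00 → $930.17
Month 9: $930.17 +$31.63 interest = $961.80; pay $461.00 → $500.80
Month 10: $500.80 +$17.03 interest = $517.83; pay $461.00 → $56.83
Month 11: $56.83 +$1.93 interest = $58.76; pay $58.76 → $0.00

$0.00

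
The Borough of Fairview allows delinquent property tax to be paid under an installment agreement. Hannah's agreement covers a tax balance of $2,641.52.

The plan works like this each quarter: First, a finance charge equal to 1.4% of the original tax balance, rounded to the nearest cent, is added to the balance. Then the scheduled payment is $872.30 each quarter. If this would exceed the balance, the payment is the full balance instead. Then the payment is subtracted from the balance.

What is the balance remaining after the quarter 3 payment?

# | Opening | Interest | Payment | End bal
1 | $2,641.52 | $36.98 | $872.30 | $1,806.20
2 | $1,806.20 | $36.98 | $872.30 | $970.88
3 | $970.88 | $36.98 | $872.30 | $135.56

$135.56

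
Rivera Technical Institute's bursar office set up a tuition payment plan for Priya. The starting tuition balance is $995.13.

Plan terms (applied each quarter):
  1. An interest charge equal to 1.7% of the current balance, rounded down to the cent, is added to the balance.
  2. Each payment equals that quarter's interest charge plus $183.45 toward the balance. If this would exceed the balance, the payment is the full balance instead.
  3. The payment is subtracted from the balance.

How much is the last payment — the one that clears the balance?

Quarter 1: opening $995.13; interest $16.91 → $1,012.04; payment $200.36; balance $811.68
Quarter 2: opening $811.68; interest $13.79 → $825.47; payment $197.24; balance $628.23
Quarter 3: opening $628.23; interest $10.67 → $638.90; payment $194.12; balance $444.78
Quarter 4: opening $444.78; interest $7.56 → $452.34; payment $191.01; balance $261.33
Quarter 5: opening $261.33; interest $4.44 → $265.77; payment $187.89; balance $77.88
Quarter 6: opening $77.88; interest $1.32 → $79.20; payment $79.20; balance $0.00

$79.20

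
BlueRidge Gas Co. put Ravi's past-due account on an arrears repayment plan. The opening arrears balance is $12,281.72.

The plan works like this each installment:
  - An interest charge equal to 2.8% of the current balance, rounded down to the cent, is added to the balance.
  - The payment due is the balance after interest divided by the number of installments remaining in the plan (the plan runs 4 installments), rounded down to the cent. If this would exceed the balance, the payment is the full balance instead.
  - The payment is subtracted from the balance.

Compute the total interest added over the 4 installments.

$884.10

Installment 1: opening $12,281.72; interest $343.88 → $12,625.60; payment $3,156.40; balance $9,469.20
Installment 2: opening $9,469.20; interest $265.13 → $9,734.33; payment $3,244.77; balance $6,489.56
Installment 3: opening $6,489.56; interest $181.70 → $6,671.26; payment $3,335.63; balance $3,335.63
Installment 4: opening $3,335.63; interest $93.39 → $3,429.02; payment $3,429.02; balance $0.00
Total interest: $343.88 + $265.13 + $181.70 + $93.39 = $884.10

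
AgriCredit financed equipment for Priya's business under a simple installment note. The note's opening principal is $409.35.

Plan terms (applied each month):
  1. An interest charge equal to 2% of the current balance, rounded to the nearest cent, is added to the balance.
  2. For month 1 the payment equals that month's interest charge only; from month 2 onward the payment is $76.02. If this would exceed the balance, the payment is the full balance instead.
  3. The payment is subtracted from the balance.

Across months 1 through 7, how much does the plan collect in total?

$445.78

# | Opening | Interest | Payment | End bal
1 | $409.35 | $8.19 | $8.19 | $409.35
2 | $409.35 | $8.19 | $76.02 | $341.52
3 | $341.52 | $6.83 | $76.02 | $272.33
4 | $272.33 | $5.45 | $76.02 | $201.76
5 | $201.76 | $4.04 | $76.02 | $129.78
6 | $129.78 | $2.60 | $76.02 | $56.36
7 | $56.36 | $1.13 | $57.49 | $0.00
Total paid: $445.78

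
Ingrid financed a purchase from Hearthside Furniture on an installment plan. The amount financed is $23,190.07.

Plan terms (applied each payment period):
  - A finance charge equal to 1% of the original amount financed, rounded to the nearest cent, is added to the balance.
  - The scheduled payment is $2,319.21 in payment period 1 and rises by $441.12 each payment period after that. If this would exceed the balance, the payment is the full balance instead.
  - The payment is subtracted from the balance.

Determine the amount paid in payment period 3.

$3,201.45

Payment period 1: $23,190.07 +$231.90 interest = $23,421.97; pay $2,319.21 → $21,102.76
Payment period 2: $21,102.76 +$231.90 interest = $21,334.66; pay $2,760.33 → $18,574.33
Payment period 3: $18,574.33 +$231.90 interest = $18,806.23; pay $3,201.45 → $15,604.78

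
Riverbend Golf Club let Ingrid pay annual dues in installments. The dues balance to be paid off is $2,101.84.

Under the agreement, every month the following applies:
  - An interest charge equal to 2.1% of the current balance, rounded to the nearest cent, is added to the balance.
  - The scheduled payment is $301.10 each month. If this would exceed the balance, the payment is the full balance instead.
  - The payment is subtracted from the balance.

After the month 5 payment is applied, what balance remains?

# | Opening | Interest | Payment | End bal
1 | $2,101.84 | $44.14 | $301.10 | $1,844.88
2 | $1,844.88 | $38.74 | $301.10 | $1,582.52
3 | $1,582.52 | $33.23 | $301.10 | $1,314.65
4 | $1,314.65 | $27.61 | $301.10 | $1,041.16
5 | $1,041.16 | $21.86 | $301.10 | $761.92

$761.92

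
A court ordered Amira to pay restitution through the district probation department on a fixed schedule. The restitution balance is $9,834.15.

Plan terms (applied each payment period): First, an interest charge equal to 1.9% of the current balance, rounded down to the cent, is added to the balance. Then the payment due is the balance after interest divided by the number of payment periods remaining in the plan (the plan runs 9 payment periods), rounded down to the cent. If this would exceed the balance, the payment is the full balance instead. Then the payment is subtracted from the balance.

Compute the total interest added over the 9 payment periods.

$983.14

Payment period 1: opening $9,834.15; interest $186.84 → $10,020.99; payment $1,113.44; balance $8,907.55
Payment period 2: opening $8,907.55; interest $169.24 → $9,076.79; payment $1,134.59; balance $7,942.20
Payment period 3: opening $7,942.20; interest $150.90 → $8,093.10; payment $1,156.15; balance $6,936.95
Payment period 4: opening $6,936.95; interest $131.80 → $7,068.75; payment $1,178.12; balance $5,890.63
Payment period 5: opening $5,890.63; interest $111.92 → $6,002.55; payment $1,200.51; balance $4,802.04
Payment period 6: opening $4,802.04; interest $91.23 → $4,893.27; payment $1,223.31; balance $3,669.96
Payment period 7: opening $3,669.96; interest $69.72 → $3,739.68; payment $1,246.56; balance $2,493.12
Payment period 8: opening $2,493.12; interest $47.36 → $2,540.48; payment $1,270.24; balance $1,270.24
Payment period 9: opening $1,270.24; interest $24.13 → $1,294.37; payment $1,294.37; balance $0.00
Total interest: $186.84 + $169.24 + $150.90 + $131.80 + $111.92 + $91.23 + $69.72 + $47.36 + $24.13 = $983.14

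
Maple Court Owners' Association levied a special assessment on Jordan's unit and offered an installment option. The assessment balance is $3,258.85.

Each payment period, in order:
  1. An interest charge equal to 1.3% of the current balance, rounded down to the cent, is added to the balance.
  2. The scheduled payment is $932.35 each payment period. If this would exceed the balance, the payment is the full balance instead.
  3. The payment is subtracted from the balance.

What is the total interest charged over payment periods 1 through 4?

# | Opening | Interest | Payment | End bal
1 | $3,258.85 | $42.36 | $932.35 | $2,368.86
2 | $2,368.86 | $30.79 | $932.35 | $1,467.30
3 | $1,467.30 | $19.07 | $932.35 | $554.02
4 | $554.02 | $7.20 | $561.22 | $0.00
Total interest: $42.36 + $30.79 + $19.07 + $7.20 = $99.42

$99.42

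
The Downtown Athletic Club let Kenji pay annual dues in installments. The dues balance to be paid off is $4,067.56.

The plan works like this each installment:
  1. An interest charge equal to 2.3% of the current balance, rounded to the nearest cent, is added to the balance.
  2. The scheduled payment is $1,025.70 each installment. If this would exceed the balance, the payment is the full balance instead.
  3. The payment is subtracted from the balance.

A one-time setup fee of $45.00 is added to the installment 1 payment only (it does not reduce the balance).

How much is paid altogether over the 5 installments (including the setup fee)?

$4,360.93

Installment 1: $4,067.56 +$93.55 interest = $4,161.11; pay $1,025.70 (+ $45.00 fee) → $3,135.41
Installment 2: $3,135.41 +$72.11 interest = $3,207.52; pay $1,025.70 → $2,181.82
Installment 3: $2,181.82 +$50.18 interest = $2,232.00; pay $1,025.70 → $1,206.30
Installment 4: $1,206.30 +$27.74 interest = $1,234.04; pay $1,025.70 → $208.34
Installment 5: $208.34 +$4.79 interest = $213.13; pay $213.13 → $0.00
Total paid: $4,360.93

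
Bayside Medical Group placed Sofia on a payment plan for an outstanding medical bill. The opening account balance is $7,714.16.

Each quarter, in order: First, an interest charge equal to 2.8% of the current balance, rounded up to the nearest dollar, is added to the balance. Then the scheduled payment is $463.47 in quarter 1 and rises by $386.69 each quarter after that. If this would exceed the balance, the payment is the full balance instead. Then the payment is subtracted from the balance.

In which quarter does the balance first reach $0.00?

# | Opening | Interest | Payment | End bal
1 | $7,714.16 | $216.00 | $463.47 | $7,466.69
2 | $7,466.69 | $210.00 | $850.16 | $6,826.53
3 | $6,826.53 | $192.00 | $1,236.85 | $5,781.68
4 | $5,781.68 | $162.00 | $1,623.54 | $4,320.14
5 | $4,320.14 | $121.00 | $2,010.23 | $2,430.91
6 | $2,430.91 | $69.00 | $2,396.92 | $102.99
7 | $102.99 | $3.00 | $105.99 | $0.00
Balance reaches $0.00 in quarter 7.

7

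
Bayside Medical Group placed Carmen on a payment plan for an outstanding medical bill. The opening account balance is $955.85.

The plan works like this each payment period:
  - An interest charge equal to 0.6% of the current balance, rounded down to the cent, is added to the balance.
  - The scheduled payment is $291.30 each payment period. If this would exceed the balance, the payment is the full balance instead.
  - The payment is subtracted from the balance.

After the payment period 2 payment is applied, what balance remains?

$383.00

Payment period 1: $955.85 +$5.73 interest = $961.58; pay $291.30 → $670.28
Payment period 2: $670.28 +$4.02 interest = $674.30; pay $291.30 → $383.00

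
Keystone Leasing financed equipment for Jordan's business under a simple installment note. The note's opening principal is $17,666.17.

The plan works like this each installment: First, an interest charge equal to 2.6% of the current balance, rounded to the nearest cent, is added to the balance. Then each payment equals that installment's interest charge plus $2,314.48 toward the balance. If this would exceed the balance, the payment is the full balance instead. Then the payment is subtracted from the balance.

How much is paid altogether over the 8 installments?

$19,655.79

Installment 1: $17,666.17 +$459.32 interest = $18,125.49; pay $2,773.80 → $15,351.69
Installment 2: $15,351.69 +$399.14 interest = $15,750.83; pay $2,713.62 → $13,037.21
Installment 3: $13,037.21 +$338.97 interest = $13,376.18; pay $2,653.45 → $10,722.73
Installment 4: $10,722.73 +$278.79 interest = $11,001.52; pay $2,593.27 → $8,408.25
Installment 5: $8,408.25 +$218.61 interest = $8,626.86; pay $2,533.09 → $6,093.77
Installment 6: $6,093.77 +$158.44 interest = $6,252.21; pay $2,472.92 → $3,779.29
Installment 7: $3,779.29 +$98.26 interest = $3,877.55; pay $2,412.74 → $1,464.81
Installment 8: $1,464.81 +$38.09 interest = $1,502.90; pay $1,502.90 → $0.00
Total paid: $19,655.79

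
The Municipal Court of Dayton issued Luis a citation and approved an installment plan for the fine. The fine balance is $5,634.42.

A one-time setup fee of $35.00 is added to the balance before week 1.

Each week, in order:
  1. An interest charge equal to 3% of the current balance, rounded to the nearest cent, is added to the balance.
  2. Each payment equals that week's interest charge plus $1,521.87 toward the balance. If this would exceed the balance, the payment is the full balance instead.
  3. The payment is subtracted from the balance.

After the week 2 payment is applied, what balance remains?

$2,625.68

Week 1: $5,669.42 +$170.08 interest = $5,839.50; pay $1,691.95 → $4,147.55
Week 2: $4,147.55 +$124.43 interest = $4,271.98; pay $1,646.30 → $2,625.68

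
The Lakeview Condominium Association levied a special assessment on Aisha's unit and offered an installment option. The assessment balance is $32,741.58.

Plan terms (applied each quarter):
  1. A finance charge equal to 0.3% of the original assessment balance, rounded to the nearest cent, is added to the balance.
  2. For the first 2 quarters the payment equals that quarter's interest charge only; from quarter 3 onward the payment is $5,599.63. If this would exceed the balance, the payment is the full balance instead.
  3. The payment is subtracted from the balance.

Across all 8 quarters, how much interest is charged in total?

$785.76

Quarter 1: $32,741.58 +$98.22 interest = $32,839.80; pay $98.22 → $32,741.58
Quarter 2: $32,741.58 +$98.22 interest = $32,839.80; pay $98.22 → $32,741.58
Quarter 3: $32,741.58 +$98.22 interest = $32,839.80; pay $5,599.63 → $27,240.17
Quarter 4: $27,240.17 +$98.22 interest = $27,338.39; pay $5,599.63 → $21,738.76
Quarter 5: $21,738.76 +$98.22 interest = $21,836.98; pay $5,599.63 → $16,237.35
Quarter 6: $16,237.35 +$98.22 interest = $16,335.57; pay $5,599.63 → $10,735.94
Quarter 7: $10,735.94 +$98.22 interest = $10,834.16; pay $5,599.63 → $5,234.53
Quarter 8: $5,234.53 +$98.22 interest = $5,332.75; pay $5,332.75 → $0.00
Total interest: $98.22 + $98.22 + $98.22 + $98.22 + $98.22 + $98.22 + $98.22 + $98.22 = $785.76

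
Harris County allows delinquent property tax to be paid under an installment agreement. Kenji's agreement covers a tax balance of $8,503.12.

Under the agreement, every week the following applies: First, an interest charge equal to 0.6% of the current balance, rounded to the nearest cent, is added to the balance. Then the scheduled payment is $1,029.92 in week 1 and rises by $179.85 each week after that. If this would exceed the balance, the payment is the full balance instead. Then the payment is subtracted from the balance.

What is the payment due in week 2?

Week 1: opening $8,503.12; interest $51.02 → $8,554.14; payment $1,029.92; balance $7,524.22
Week 2: opening $7,524.22; interest $45.15 → $7,569.37; payment $1,209.77; balance $6,359.60

$1,209.77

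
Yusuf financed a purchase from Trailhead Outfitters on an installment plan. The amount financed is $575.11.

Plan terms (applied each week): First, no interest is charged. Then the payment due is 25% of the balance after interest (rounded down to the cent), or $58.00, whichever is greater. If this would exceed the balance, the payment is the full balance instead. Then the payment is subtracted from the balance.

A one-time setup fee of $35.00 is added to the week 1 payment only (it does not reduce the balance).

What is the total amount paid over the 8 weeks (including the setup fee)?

Week 1: $575.11 − $143.77 (+ $35.00 fee) → $431.34
Week 2: $431.34 − $107.83 → $323.51
Week 3: $323.51 − $80.87 → $242.64
Week 4: $242.64 − $60.66 → $181.98
Week 5: $181.98 − $58.00 → $123.98
Week 6: $123.98 − $58.00 → $65.98
Week 7: $65.98 − $58.00 → $7.98
Week 8: $7.98 − $7.98 → $0.00
Total paid: $610.11

$610.11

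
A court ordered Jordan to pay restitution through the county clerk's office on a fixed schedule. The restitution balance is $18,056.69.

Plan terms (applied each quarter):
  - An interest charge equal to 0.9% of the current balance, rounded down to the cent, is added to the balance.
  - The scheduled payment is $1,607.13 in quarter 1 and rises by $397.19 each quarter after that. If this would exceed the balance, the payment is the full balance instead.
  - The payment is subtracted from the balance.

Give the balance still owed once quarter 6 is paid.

Quarter 1: opening $18,056.69; interest $162.51 → $18,219.20; payment $1,607.13; balance $16,612.07
Quarter 2: opening $16,612.07; interest $149.50 → $16,761.57; payment $2,004.32; balance $14,757.25
Quarter 3: opening $14,757.25; interest $132.81 → $14,890.06; payment $2,401.51; balance $12,488.55
Quarter 4: opening $12,488.55; interest $112.39 → $12,600.94; payment $2,798.70; balance $9,802.24
Quarter 5: opening $9,802.24; interest $88.22 → $9,890.46; payment $3,195.89; balance $6,694.57
Quarter 6: opening $6,694.57; interest $60.25 → $6,754.82; payment $3,593.08; balance $3,161.74

$3,161.74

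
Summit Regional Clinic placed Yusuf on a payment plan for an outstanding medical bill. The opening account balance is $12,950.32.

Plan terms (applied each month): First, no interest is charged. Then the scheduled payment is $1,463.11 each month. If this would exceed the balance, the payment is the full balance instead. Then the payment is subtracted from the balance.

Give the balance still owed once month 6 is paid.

$4,171.66

Month 1: $12,950.32 − $1,463.11 → $11,487.21
Month 2: $11,487.21 − $1,463.11 → $10,024.10
Month 3: $10,024.10 − $1,463.11 → $8,560.99
Month 4: $8,560.99 − $1,463.11 → $7,097.88
Month 5: $7,097.88 − $1,463.11 → $5,634.77
Month 6: $5,634.77 − $1,463.11 → $4,171.66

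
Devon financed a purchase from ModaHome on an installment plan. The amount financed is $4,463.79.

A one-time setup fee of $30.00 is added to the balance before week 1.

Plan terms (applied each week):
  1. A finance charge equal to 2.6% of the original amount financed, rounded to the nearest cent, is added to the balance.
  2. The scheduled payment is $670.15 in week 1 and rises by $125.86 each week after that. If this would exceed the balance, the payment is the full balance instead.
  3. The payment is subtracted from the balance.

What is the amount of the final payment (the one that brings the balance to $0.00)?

$580.80

# | Opening | Interest | Payment | End bal
1 | $4,493.79 | $116.06 | $670.15 | $3,939.70
2 | $3,939.70 | $116.06 | $796.01 | $3,259.75
3 | $3,259.75 | $116.06 | $921.87 | $2,453.94
4 | $2,453.94 | $116.06 | $1,047.73 | $1,522.27
5 | $1,522.27 | $116.06 | $1,173.59 | $464.74
6 | $464.74 | $116.06 | $580.80 | $0.00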